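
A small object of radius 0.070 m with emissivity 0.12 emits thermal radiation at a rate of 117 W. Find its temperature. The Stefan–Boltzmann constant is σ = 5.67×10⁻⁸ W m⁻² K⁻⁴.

T ≈ 727 K

A = 4πr² = 4π × (0.070)² = 0.0616 m².
From P = εσAT⁴, T = (P / εσA)^(1/4) = (117 / (0.12 × 5.67×10⁻⁸ × 0.0616))^(1/4).
T = (2.79×10^11)^(1/4) = 727 K.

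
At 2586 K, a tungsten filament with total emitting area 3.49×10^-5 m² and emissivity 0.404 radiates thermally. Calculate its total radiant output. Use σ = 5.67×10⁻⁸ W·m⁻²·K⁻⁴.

P = εσAT⁴ = 0.404 × 5.67×10⁻⁸ × 3.49×10^-5 × (2586)⁴ = 0.404 × 5.67×10⁻⁸ × 3.49×10^-5 × 4.47×10^13.
P = 35.8 W.

P ≈ 35.8 W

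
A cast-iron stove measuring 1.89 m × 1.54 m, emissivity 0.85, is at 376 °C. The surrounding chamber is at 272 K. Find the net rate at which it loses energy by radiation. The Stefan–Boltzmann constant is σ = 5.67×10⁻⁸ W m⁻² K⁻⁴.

A = 1.89 × 1.54 = 2.91 m².
Convert: 376 °C = 649 K.
Q = εσA(T⁴ − T_s⁴). T⁴ − T_s⁴ = (649)⁴ − (272)⁴ = 1.77×10^11 − 5.47×10^9 = 1.72×10^11 K⁴.
Q = 0.85 × 5.67×10⁻⁸ × 2.91 × 1.72×10^11 = 24100 W.

Q ≈ 24100 W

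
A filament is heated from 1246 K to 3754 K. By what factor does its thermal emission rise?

P ∝ T⁴, so the ratio is (3754/1246)⁴ = (3.013)⁴ = 82.4.

ratio ≈ 82.4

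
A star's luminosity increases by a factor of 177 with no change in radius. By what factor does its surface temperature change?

factor ≈ 3.65

P ∝ T⁴ ⇒ T ∝ P^(1/4), so T scales by (177)^(1/4) = 3.65.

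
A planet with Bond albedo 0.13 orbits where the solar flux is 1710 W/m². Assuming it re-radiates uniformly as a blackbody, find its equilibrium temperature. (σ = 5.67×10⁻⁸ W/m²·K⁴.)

T ≈ 285 K

Power absorbed = (1−a)S·πR²; power emitted = 4πR²σT⁴. Equating and cancelling πR²:
T = ((1−a)S / 4σ)^(1/4) = (1490 / (4 × 5.67×10⁻⁸))^(1/4) = (6.56×10^9)^(1/4).
T = 285 K.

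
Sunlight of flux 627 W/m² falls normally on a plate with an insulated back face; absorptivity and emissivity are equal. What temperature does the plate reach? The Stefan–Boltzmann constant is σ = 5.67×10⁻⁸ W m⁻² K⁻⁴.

Absorbed flux αS = emitted flux εσT⁴ (one radiating face); with α = ε, T = (S/σ)^(1/4).
T = (627 / 5.67×10⁻⁸)^(1/4) = (1.11×10^10)^(1/4).
T = 324 K.

T ≈ 324 K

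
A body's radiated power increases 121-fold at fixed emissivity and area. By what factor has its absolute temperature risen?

factor ≈ 3.32

P ∝ T⁴ ⇒ T ∝ P^(1/4), so T scales by (121)^(1/4) = 3.32.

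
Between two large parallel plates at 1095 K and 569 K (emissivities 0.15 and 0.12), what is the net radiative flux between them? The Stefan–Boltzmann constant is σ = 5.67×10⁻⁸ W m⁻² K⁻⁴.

q ≈ 5400 W/m²

For two large parallel gray plates, q = σ(T₁⁴ − T₂⁴) / (1/ε₁ + 1/ε₂ − 1).
1/ε₁ + 1/ε₂ − 1 = 1/0.15 + 1/0.12 − 1 = 14.00.
T₁⁴ − T₂⁴ = 1.44×10^12 − 1.05×10^11 = 1.33×10^12 K⁴.
q = 5.67×10⁻⁸ × 1.33×10^12 / 14.00 = 5400 W/m².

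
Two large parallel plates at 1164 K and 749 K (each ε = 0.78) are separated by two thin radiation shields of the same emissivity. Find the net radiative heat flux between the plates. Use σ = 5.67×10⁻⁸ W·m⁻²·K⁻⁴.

q ≈ 18400 W/m²

Each of the 3 gaps contributes resistance (2/ε − 1) = 2/0.78 − 1 = 1.564; total = 4.692.
q = σ(T₁⁴ − T₂⁴) / 4.692 = 5.67×10⁻⁸ × 1.52×10^12 / 4.692 = 18400 W/m².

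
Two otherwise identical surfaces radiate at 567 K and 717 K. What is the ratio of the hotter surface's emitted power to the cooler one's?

P ∝ T⁴, so the ratio is (717/567)⁴ = (1.265)⁴ = 2.56.

ratio ≈ 2.56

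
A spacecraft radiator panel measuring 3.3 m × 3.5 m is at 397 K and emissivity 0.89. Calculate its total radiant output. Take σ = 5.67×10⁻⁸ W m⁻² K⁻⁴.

P ≈ 14500 W

A = 3.3 × 3.5 = 11.5 m².
Stefan–Boltzmann: P = εσAT⁴ = 0.89 × 5.67×10⁻⁸ × 11.5 × (397)⁴ = 0.89 × 5.67×10⁻⁸ × 11.5 × 2.48×10^10.
P = 14500 W.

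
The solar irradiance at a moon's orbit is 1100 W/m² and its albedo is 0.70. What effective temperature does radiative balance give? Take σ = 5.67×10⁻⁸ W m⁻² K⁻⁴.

T ≈ 195 K

Power absorbed = (1−a)S·πR²; power emitted = 4πR²σT⁴. Equating and cancelling πR²:
T = ((1−a)S / 4σ)^(1/4) = (330 / (4 × 5.67×10⁻⁸))^(1/4) = (1.46×10^9)^(1/4).
T = 195 K.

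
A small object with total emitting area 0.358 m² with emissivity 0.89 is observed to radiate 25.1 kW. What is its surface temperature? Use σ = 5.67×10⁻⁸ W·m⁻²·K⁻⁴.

From P = εσAT⁴, T = (P / εσA)^(1/4) = (25100 / (0.89 × 5.67×10⁻⁸ × 0.358))^(1/4).
T = (1.39×10^12)^(1/4) = 1090 K.

T ≈ 1090 K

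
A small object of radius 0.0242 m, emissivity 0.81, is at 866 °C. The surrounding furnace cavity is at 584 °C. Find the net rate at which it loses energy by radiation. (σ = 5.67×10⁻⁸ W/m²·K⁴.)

Q ≈ 387 W

A = 4πr² = 4π × (0.0242)² = 7.36×10^-3 m².
Convert: 866 °C = 1139 K; 584 °C = 857 K.
Q = εσA(T⁴ − T_s⁴). T⁴ − T_s⁴ = (1139)⁴ − (857)⁴ = 1.68×10^12 − 5.39×10^11 = 1.14×10^12 K⁴.
Q = 0.81 × 5.67×10⁻⁸ × 7.36×10^-3 × 1.14×10^12 = 387 W.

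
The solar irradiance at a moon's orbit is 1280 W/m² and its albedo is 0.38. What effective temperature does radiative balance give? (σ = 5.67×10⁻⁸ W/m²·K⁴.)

Power absorbed = (1−a)S·πR²; power emitted = 4πR²σT⁴. Equating and cancelling πR²:
T = ((1−a)S / 4σ)^(1/4) = (794 / (4 × 5.67×10⁻⁸))^(1/4) = (3.50×10^9)^(1/4).
T = 243 K.

T ≈ 243 K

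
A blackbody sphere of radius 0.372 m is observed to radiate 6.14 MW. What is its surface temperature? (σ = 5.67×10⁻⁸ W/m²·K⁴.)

T ≈ 2810 K

A = 4πr² = 4π × (0.372)² = 1.74 m².
From P = σAT⁴, T = (P / σA)^(1/4) = (6.14×10^6 / (5.67×10⁻⁸ × 1.74))^(1/4).
T = (6.23×10^13)^(1/4) = 2810 K.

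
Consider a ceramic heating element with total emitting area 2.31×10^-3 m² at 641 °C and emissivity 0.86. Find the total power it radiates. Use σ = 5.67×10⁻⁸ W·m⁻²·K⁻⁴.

641 °C = 914 K.
Stefan–Boltzmann: P = εσAT⁴ = 0.86 × 5.67×10⁻⁸ × 2.31×10^-3 × (914)⁴ = 0.86 × 5.67×10⁻⁸ × 2.31×10^-3 × 6.98×10^11.
P = 78.6 W.

P ≈ 78.6 W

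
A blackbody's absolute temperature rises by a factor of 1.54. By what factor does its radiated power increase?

P ∝ T⁴, so the power scales as (1.54)⁴ = 5.62.

factor ≈ 5.62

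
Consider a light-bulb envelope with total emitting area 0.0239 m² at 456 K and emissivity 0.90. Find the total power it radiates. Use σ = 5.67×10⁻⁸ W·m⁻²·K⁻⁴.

P ≈ 52.7 W

P = εσAT⁴ = 0.90 × 5.67×10⁻⁸ × 0.0239 × (456)⁴ = 0.90 × 5.67×10⁻⁸ × 0.0239 × 4.32×10^10.
P = 52.7 W.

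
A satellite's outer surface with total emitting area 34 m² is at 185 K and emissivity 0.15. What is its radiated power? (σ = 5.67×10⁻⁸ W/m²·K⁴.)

P ≈ 339 W

Stefan–Boltzmann: P = εσAT⁴ = 0.15 × 5.67×10⁻⁸ × 34.0 × (185)⁴ = 0.15 × 5.67×10⁻⁸ × 34.0 × 1.17×10^9.
P = 339 W.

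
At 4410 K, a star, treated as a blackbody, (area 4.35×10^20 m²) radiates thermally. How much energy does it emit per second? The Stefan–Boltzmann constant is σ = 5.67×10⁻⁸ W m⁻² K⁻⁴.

P ≈ 9.33×10^27 W

P = σAT⁴ = 5.67×10⁻⁸ × 4.35×10^20 × (4410)⁴ = 5.67×10⁻⁸ × 4.35×10^20 × 3.78×10^14.
P = 9.33×10^27 W.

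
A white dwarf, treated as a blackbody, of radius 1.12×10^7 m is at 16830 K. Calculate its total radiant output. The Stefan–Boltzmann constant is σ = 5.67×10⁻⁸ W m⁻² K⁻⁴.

P ≈ 7.17×10^24 W

A = 4πr² = 4π × (1.12×10^7)² = 1.58×10^15 m².
P = σAT⁴ = 5.67×10⁻⁸ × 1.58×10^15 × (16830)⁴ = 5.67×10⁻⁸ × 1.58×10^15 × 8.02×10^16.
P = 7.17×10^24 W.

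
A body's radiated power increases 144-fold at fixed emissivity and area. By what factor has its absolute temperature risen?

factor ≈ 3.46

P ∝ T⁴ ⇒ T ∝ P^(1/4), so T scales by (144)^(1/4) = 3.46.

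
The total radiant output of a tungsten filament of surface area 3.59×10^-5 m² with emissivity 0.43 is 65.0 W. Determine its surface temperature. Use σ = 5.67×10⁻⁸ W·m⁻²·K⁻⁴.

From P = εσAT⁴, T = (P / εσA)^(1/4) = (65.0 / (0.43 × 5.67×10⁻⁸ × 3.59×10^-5))^(1/4).
T = (7.43×10^13)^(1/4) = 2940 K.

T ≈ 2940 K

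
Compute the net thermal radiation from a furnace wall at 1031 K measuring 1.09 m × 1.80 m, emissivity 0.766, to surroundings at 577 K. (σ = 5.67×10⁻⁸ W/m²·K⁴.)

Q ≈ 86800 W

A = 1.09 × 1.80 = 1.96 m².
Q = εσA(T⁴ − T_s⁴). T⁴ − T_s⁴ = (1031)⁴ − (577)⁴ = 1.13×10^12 − 1.11×10^11 = 1.02×10^12 K⁴.
Q = 0.766 × 5.67×10⁻⁸ × 1.96 × 1.02×10^12 = 86800 W.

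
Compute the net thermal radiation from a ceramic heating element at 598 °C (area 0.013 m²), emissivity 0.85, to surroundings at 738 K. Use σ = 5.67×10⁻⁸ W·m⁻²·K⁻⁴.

Convert: 598 °C = 871 K.
Q = εσA(T⁴ − T_s⁴). T⁴ − T_s⁴ = (871)⁴ − (738)⁴ = 5.76×10^11 − 2.97×10^11 = 2.79×10^11 K⁴.
Q = 0.85 × 5.67×10⁻⁸ × 0.0130 × 2.79×10^11 = 175 W.

Q ≈ 175 W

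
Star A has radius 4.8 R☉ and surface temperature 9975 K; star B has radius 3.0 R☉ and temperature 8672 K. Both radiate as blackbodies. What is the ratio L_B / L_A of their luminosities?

L = 4πR²σT⁴ ∝ R²T⁴, so L_B/L_A = (3.0/4.8)² × (8672/9975)⁴ = 0.391 × 0.571 = 0.223.

L_B/L_A ≈ 0.223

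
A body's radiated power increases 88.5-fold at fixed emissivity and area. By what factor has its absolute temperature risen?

factor ≈ 3.07

P ∝ T⁴ ⇒ T ∝ P^(1/4), so T scales by (88.5)^(1/4) = 3.07.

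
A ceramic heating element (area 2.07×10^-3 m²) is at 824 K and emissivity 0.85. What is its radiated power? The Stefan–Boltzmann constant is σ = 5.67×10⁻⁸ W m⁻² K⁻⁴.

Stefan–Boltzmann: P = εσAT⁴ = 0.85 × 5.67×10⁻⁸ × 2.07×10^-3 × (824)⁴ = 0.85 × 5.67×10⁻⁸ × 2.07×10^-3 × 4.61×10^11.
P = 46.0 W.

P ≈ 46.0 W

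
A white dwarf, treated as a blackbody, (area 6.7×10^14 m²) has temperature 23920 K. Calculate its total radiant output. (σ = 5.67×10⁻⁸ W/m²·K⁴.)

P = σAT⁴ = 5.67×10⁻⁸ × 6.70×10^14 × (23920)⁴ = 5.67×10⁻⁸ × 6.70×10^14 × 3.27×10^17.
P = 1.24×10^25 W.

P ≈ 1.24×10^25 W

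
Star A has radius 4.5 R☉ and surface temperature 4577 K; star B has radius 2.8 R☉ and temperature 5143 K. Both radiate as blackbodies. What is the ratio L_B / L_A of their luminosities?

L = 4πR²σT⁴ ∝ R²T⁴, so L_B/L_A = (2.8/4.5)² × (5143/4577)⁴ = 0.387 × 1.59 = 0.617.

L_B/L_A ≈ 0.617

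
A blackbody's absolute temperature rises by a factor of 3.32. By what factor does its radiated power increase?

P ∝ T⁴, so the power scales as (3.32)⁴ = 121.

factor ≈ 121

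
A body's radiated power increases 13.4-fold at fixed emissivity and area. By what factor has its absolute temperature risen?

factor ≈ 1.91

P ∝ T⁴ ⇒ T ∝ P^(1/4), so T scales by (13.4)^(1/4) = 1.91.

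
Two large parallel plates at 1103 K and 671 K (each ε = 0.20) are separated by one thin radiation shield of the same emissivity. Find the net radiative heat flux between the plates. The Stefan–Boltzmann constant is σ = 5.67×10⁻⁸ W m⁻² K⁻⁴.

q ≈ 4020 W/m²

Each of the 2 gaps contributes resistance (2/ε − 1) = 2/0.20 − 1 = 9.000; total = 18.00.
q = σ(T₁⁴ − T₂⁴) / 18.00 = 5.67×10⁻⁸ × 1.28×10^12 / 18.00 = 4020 W/m².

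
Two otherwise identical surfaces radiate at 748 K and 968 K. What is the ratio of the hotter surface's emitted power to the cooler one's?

P ∝ T⁴, so the ratio is (968/748)⁴ = (1.294)⁴ = 2.80.

ratio ≈ 2.80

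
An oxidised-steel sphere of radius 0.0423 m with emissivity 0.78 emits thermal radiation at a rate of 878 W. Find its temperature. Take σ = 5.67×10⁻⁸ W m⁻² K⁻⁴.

T ≈ 969 K

A = 4πr² = 4π × (0.0423)² = 0.0225 m².
From P = εσAT⁴, T = (P / εσA)^(1/4) = (878 / (0.78 × 5.67×10⁻⁸ × 0.0225))^(1/4).
T = (8.83×10^11)^(1/4) = 969 K.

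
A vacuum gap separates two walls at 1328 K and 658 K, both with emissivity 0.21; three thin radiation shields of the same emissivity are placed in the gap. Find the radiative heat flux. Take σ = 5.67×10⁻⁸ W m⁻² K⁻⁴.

q ≈ 4860 W/m²

Each of the 4 gaps contributes resistance (2/ε − 1) = 2/0.21 − 1 = 8.524; total = 34.10.
q = σ(T₁⁴ − T₂⁴) / 34.10 = 5.67×10⁻⁸ × 2.92×10^12 / 34.10 = 4860 W/m².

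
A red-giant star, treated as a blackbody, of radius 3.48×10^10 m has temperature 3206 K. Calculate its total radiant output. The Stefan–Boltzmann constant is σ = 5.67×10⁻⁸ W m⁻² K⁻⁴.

P ≈ 9.12×10^28 W

A = 4πr² = 4π × (3.48×10^10)² = 1.52×10^22 m².
P = σAT⁴ = 5.67×10⁻⁸ × 1.52×10^22 × (3206)⁴ = 5.67×10⁻⁸ × 1.52×10^22 × 1.06×10^14.
P = 9.12×10^28 W.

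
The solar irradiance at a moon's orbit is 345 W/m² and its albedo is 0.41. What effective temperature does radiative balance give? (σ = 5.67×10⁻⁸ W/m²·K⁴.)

T ≈ 173 K

Power absorbed = (1−a)S·πR²; power emitted = 4πR²σT⁴. Equating and cancelling πR²:
T = ((1−a)S / 4σ)^(1/4) = (204 / (4 × 5.67×10⁻⁸))^(1/4) = (8.97×10^8)^(1/4).
T = 173 K.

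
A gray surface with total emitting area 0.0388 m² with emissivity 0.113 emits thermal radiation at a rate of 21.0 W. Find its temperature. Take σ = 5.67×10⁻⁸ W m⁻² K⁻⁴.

T ≈ 539 K

From P = εσAT⁴, T = (P / εσA)^(1/4) = (21.0 / (0.113 × 5.67×10⁻⁸ × 0.0388))^(1/4).
T = (8.45×10^10)^(1/4) = 539 K.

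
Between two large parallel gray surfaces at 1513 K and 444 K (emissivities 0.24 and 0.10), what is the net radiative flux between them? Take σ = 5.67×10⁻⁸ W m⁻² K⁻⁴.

q ≈ 22400 W/m²

For two large parallel gray plates, q = σ(T₁⁴ − T₂⁴) / (1/ε₁ + 1/ε₂ − 1).
1/ε₁ + 1/ε₂ − 1 = 1/0.24 + 1/0.10 − 1 = 13.17.
T₁⁴ − T₂⁴ = 5.24×10^12 − 3.89×10^10 = 5.20×10^12 K⁴.
q = 5.67×10⁻⁸ × 5.20×10^12 / 13.17 = 22400 W/m².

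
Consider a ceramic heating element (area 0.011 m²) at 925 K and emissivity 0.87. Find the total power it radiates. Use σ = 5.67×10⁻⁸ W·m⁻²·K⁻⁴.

P = εσAT⁴ = 0.87 × 5.67×10⁻⁸ × 0.0110 × (925)⁴ = 0.87 × 5.67×10⁻⁸ × 0.0110 × 7.32×10^11.
P = 397 W.

P ≈ 397 W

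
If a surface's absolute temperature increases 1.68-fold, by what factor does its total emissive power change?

factor ≈ 7.97

P ∝ T⁴, so the power scales as (1.68)⁴ = 7.97.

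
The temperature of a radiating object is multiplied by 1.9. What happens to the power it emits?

factor ≈ 13.0

P ∝ T⁴, so the power scales as (1.9)⁴ = 13.0.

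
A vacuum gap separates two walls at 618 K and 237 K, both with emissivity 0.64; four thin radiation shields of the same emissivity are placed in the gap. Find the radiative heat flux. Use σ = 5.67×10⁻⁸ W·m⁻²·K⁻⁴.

q ≈ 762 W/m²

Each of the 5 gaps contributes resistance (2/ε − 1) = 2/0.64 − 1 = 2.125; total = 10.62.
q = σ(T₁⁴ − T₂⁴) / 10.62 = 5.67×10⁻⁸ × 1.43×10^11 / 10.62 = 762 W/m².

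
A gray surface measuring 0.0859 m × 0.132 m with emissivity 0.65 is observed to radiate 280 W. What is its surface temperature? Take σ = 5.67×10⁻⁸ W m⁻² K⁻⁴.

A = 0.0859 × 0.132 = 0.0113 m².
From P = εσAT⁴, T = (P / εσA)^(1/4) = (280 / (0.65 × 5.67×10⁻⁸ × 0.0113))^(1/4).
T = (6.70×10^11)^(1/4) = 905 K.

T ≈ 905 K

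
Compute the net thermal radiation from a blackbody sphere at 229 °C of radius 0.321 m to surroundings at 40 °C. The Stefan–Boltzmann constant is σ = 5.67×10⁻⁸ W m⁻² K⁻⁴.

Q ≈ 3960 W

A = 4πr² = 4π × (0.321)² = 1.29 m².
Convert: 229 °C = 502 K; 40 °C = 313 K.
Q = σA(T⁴ − T_s⁴). T⁴ − T_s⁴ = (502)⁴ − (313)⁴ = 6.35×10^10 − 9.60×10^9 = 5.39×10^10 K⁴.
Q = 5.67×10⁻⁸ × 1.29 × 5.39×10^10 = 3960 W.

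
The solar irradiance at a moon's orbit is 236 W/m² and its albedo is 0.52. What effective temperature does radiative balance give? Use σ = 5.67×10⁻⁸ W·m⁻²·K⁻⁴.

T ≈ 149 K

Power absorbed = (1−a)S·πR²; power emitted = 4πR²σT⁴. Equating and cancelling πR²:
T = ((1−a)S / 4σ)^(1/4) = (113 / (4 × 5.67×10⁻⁸))^(1/4) = (4.99×10^8)^(1/4).
T = 149 K.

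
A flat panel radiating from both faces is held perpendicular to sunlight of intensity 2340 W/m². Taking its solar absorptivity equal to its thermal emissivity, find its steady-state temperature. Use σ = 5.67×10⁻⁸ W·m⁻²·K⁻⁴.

T ≈ 379 K

Absorbed flux αS = emitted flux 2εσT⁴ per unit area; with α = ε this gives T = (S/2σ)^(1/4).
T = (2340 / (2 × 5.67×10⁻⁸))^(1/4) = (2.06×10^10)^(1/4).
T = 379 K.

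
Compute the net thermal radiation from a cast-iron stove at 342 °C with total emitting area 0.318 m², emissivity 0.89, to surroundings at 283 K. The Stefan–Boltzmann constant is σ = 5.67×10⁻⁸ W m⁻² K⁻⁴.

Convert: 342 °C = 615 K.
Q = εσA(T⁴ − T_s⁴). T⁴ − T_s⁴ = (615)⁴ − (283)⁴ = 1.43×10^11 − 6.41×10^9 = 1.37×10^11 K⁴.
Q = 0.89 × 5.67×10⁻⁸ × 0.318 × 1.37×10^11 = 2190 W.

Q ≈ 2190 W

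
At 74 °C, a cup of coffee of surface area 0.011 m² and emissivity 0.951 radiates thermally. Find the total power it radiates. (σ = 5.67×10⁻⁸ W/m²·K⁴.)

74 °C = 347 K.
P = εσAT⁴ = 0.951 × 5.67×10⁻⁸ × 0.0110 × (347)⁴ = 0.951 × 5.67×10⁻⁸ × 0.0110 × 1.45×10^10.
P = 8.60 W.

P ≈ 8.60 W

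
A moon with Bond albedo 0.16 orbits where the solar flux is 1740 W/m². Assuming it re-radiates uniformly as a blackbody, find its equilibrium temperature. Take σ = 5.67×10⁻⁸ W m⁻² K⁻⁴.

T ≈ 283 K

Power absorbed = (1−a)S·πR²; power emitted = 4πR²σT⁴. Equating and cancelling πR²:
T = ((1−a)S / 4σ)^(1/4) = (1460 / (4 × 5.67×10⁻⁸))^(1/4) = (6.44×10^9)^(1/4).
T = 283 K.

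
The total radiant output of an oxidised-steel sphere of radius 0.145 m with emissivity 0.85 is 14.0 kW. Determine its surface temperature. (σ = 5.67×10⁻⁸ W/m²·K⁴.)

T ≈ 1020 K

A = 4πr² = 4π × (0.145)² = 0.264 m².
From P = εσAT⁴, T = (P / εσA)^(1/4) = (14000 / (0.85 × 5.67×10⁻⁸ × 0.264))^(1/4).
T = (1.10×10^12)^(1/4) = 1020 K.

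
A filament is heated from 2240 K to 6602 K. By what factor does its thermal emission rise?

ratio ≈ 75.5

P ∝ T⁴, so the ratio is (6602/2240)⁴ = (2.947)⁴ = 75.5.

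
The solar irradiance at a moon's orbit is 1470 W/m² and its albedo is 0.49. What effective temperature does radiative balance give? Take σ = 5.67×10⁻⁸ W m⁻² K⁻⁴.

T ≈ 240 K

Power absorbed = (1−a)S·πR²; power emitted = 4πR²σT⁴. Equating and cancelling πR²:
T = ((1−a)S / 4σ)^(1/4) = (750 / (4 × 5.67×10⁻⁸))^(1/4) = (3.31×10^9)^(1/4).
T = 240 K.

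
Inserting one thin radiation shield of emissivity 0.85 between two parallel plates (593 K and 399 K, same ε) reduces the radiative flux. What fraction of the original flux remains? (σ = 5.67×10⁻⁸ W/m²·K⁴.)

With N identical shields there are N+1 = 2 gaps in series, each with the same radiative resistance, so the flux falls to 1/(N+1) of its unshielded value.

ratio ≈ 0.500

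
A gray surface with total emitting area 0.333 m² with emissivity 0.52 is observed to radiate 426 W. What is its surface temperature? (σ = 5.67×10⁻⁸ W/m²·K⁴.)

From P = εσAT⁴, T = (P / εσA)^(1/4) = (426 / (0.52 × 5.67×10⁻⁸ × 0.333))^(1/4).
T = (4.34×10^10)^(1/4) = 456 K.

T ≈ 456 K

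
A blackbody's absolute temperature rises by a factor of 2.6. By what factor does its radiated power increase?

factor ≈ 45.7

P ∝ T⁴, so the power scales as (2.6)⁴ = 45.7.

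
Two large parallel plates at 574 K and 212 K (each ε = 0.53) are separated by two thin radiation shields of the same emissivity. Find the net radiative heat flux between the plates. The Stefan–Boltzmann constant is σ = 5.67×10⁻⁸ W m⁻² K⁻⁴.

Each of the 3 gaps contributes resistance (2/ε − 1) = 2/0.53 − 1 = 2.774; total = 8.321.
q = σ(T₁⁴ − T₂⁴) / 8.321 = 5.67×10⁻⁸ × 1.07×10^11 / 8.321 = 726 W/m².

q ≈ 726 W/m²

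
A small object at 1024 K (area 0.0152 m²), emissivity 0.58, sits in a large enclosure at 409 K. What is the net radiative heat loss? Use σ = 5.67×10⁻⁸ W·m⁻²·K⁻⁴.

Q ≈ 536 W

Q = εσA(T⁴ − T_s⁴). T⁴ − T_s⁴ = (1024)⁴ − (409)⁴ = 1.10×10^12 − 2.80×10^10 = 1.07×10^12 K⁴.
Q = 0.58 × 5.67×10⁻⁸ × 0.0152 × 1.07×10^12 = 536 W.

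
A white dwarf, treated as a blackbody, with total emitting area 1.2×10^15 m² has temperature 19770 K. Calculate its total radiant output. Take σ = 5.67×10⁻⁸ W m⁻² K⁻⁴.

P ≈ 1.04×10^25 W

P = σAT⁴ = 5.67×10⁻⁸ × 1.20×10^15 × (19770)⁴ = 5.67×10⁻⁸ × 1.20×10^15 × 1.53×10^17.
P = 1.04×10^25 W.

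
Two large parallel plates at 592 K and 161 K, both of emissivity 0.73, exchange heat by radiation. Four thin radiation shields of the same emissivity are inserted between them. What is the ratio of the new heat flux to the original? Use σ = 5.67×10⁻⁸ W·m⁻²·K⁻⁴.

With N identical shields there are N+1 = 5 gaps in series, each with the same radiative resistance, so the flux falls to 1/(N+1) of its unshielded value.

ratio ≈ 0.200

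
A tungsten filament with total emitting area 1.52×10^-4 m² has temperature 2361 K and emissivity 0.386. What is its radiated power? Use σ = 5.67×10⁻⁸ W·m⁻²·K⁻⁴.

P = εσAT⁴ = 0.386 × 5.67×10⁻⁸ × 1.52×10^-4 × (2361)⁴ = 0.386 × 5.67×10⁻⁸ × 1.52×10^-4 × 3.11×10^13.
P = 103 W.

P ≈ 103 W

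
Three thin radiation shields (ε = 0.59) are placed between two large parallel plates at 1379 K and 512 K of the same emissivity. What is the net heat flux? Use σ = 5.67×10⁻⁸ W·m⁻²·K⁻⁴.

Each of the 4 gaps contributes resistance (2/ε − 1) = 2/0.59 − 1 = 2.390; total = 9.559.
q = σ(T₁⁴ − T₂⁴) / 9.559 = 5.67×10⁻⁸ × 3.55×10^12 / 9.559 = 21000 W/m².

q ≈ 21000 W/m²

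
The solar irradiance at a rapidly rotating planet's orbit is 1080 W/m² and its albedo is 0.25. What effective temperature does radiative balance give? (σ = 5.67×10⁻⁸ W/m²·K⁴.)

Power absorbed = (1−a)S·πR²; power emitted = 4πR²σT⁴. Equating and cancelling πR²:
T = ((1−a)S / 4σ)^(1/4) = (810 / (4 × 5.67×10⁻⁸))^(1/4) = (3.57×10^9)^(1/4).
T = 244 K.

T ≈ 244 K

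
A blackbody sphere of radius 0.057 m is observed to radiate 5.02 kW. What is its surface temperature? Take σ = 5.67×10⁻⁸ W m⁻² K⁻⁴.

T ≈ 1210 K

A = 4πr² = 4π × (0.057)² = 0.0408 m².
From P = σAT⁴, T = (P / σA)^(1/4) = (5020 / (5.67×10⁻⁸ × 0.0408))^(1/4).
T = (2.17×10^12)^(1/4) = 1210 K.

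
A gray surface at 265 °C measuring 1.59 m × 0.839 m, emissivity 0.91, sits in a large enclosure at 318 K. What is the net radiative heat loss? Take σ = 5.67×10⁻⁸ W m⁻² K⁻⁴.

A = 1.59 × 0.839 = 1.33 m².
Convert: 265 °C = 538 K.
Q = εσA(T⁴ − T_s⁴). T⁴ − T_s⁴ = (538)⁴ − (318)⁴ = 8.38×10^10 − 1.02×10^10 = 7.36×10^10 K⁴.
Q = 0.91 × 5.67×10⁻⁸ × 1.33 × 7.36×10^10 = 5060 W.

Q ≈ 5060 W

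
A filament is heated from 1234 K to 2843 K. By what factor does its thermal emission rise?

P ∝ T⁴, so the ratio is (2843/1234)⁴ = (2.304)⁴ = 28.2.

ratio ≈ 28.2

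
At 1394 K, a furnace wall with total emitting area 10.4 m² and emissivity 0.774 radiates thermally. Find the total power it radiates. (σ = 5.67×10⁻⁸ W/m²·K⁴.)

Stefan–Boltzmann: P = εσAT⁴ = 0.774 × 5.67×10⁻⁸ × 10.4 × (1394)⁴ = 0.774 × 5.67×10⁻⁸ × 10.4 × 3.78×10^12.
P = 1.72×10^6 W.

P ≈ 1.72×10^6 W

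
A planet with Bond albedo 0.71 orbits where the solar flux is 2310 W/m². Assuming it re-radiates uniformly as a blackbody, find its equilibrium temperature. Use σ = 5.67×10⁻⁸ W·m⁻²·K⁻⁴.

Power absorbed = (1−a)S·πR²; power emitted = 4πR²σT⁴. Equating and cancelling πR²:
T = ((1−a)S / 4σ)^(1/4) = (670 / (4 × 5.67×10⁻⁸))^(1/4) = (2.95×10^9)^(1/4).
T = 233 K.

T ≈ 233 K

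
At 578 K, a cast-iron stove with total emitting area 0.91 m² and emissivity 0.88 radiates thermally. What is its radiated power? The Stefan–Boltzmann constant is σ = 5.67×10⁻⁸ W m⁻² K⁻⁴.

P ≈ 5070 W

Stefan–Boltzmann: P = εσAT⁴ = 0.88 × 5.67×10⁻⁸ × 0.910 × (578)⁴ = 0.88 × 5.67×10⁻⁸ × 0.910 × 1.12×10^11.
P = 5070 W.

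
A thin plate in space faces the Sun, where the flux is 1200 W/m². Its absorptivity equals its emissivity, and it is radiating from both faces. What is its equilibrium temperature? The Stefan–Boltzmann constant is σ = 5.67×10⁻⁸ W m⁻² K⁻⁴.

T ≈ 321 K

Absorbed flux αS = emitted flux 2εσT⁴ per unit area; with α = ε this gives T = (S/2σ)^(1/4).
T = (1200 / (2 × 5.67×10⁻⁸))^(1/4) = (1.06×10^10)^(1/4).
T = 321 K.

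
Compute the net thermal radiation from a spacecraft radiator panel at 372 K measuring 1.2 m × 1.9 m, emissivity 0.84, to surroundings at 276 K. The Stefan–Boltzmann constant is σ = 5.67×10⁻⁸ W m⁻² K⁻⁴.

A = 1.2 × 1.9 = 2.28 m².
Q = εσA(T⁴ − T_s⁴). T⁴ − T_s⁴ = (372)⁴ − (276)⁴ = 1.92×10^10 − 5.80×10^9 = 1.33×10^10 K⁴.
Q = 0.84 × 5.67×10⁻⁸ × 2.28 × 1.33×10^10 = 1450 W.

Q ≈ 1450 W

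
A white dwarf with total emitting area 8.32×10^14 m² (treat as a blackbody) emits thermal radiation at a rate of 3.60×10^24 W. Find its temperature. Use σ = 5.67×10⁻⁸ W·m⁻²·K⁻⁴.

T ≈ 16600 K

From P = σAT⁴, T = (P / σA)^(1/4) = (3.60×10^24 / (5.67×10⁻⁸ × 8.32×10^14))^(1/4).
T = (7.63×10^16)^(1/4) = 16600 K.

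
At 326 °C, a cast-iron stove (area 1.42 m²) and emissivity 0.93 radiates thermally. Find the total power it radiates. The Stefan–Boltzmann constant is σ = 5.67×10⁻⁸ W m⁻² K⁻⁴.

P ≈ 9640 W

326 °C = 599 K.
P = εσAT⁴ = 0.93 × 5.67×10⁻⁸ × 1.42 × (599)⁴ = 0.93 × 5.67×10⁻⁸ × 1.42 × 1.29×10^11.
P = 9640 W.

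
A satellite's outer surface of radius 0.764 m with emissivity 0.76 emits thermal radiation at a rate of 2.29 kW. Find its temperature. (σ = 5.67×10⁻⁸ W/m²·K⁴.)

T ≈ 292 K

A = 4πr² = 4π × (0.764)² = 7.33 m².
From P = εσAT⁴, T = (P / εσA)^(1/4) = (2290 / (0.76 × 5.67×10⁻⁸ × 7.33))^(1/4).
T = (7.25×10^9)^(1/4) = 292 K.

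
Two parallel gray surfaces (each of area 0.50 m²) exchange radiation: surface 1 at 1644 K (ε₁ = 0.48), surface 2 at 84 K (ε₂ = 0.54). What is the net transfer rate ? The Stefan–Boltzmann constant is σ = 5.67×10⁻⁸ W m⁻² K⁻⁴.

Q ≈ 70600 W

For two large parallel gray plates, q = σ(T₁⁴ − T₂⁴) / (1/ε₁ + 1/ε₂ − 1).
1/ε₁ + 1/ε₂ − 1 = 1/0.48 + 1/0.54 − 1 = 2.935.
T₁⁴ − T₂⁴ = 7.30×10^12 − 4.98×10^7 = 7.30×10^12 K⁴.
q = 5.67×10⁻⁸ × 7.30×10^12 / 2.935 = 1.41×10^5 W/m².
Q = q·A = 1.41×10^5 × 0.50 = 70600 W.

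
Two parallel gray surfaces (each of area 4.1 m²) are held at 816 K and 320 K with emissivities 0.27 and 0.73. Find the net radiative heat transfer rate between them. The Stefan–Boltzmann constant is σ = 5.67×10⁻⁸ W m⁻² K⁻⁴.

For two large parallel gray plates, q = σ(T₁⁴ − T₂⁴) / (1/ε₁ + 1/ε₂ − 1).
1/ε₁ + 1/ε₂ − 1 = 1/0.27 + 1/0.73 − 1 = 4.074.
T₁⁴ − T₂⁴ = 4.43×10^11 − 1.05×10^10 = 4.33×10^11 K⁴.
q = 5.67×10⁻⁸ × 4.33×10^11 / 4.074 = 6030 W/m².
Q = q·A = 6030 × 4.1 = 24700 W.

Q ≈ 24700 W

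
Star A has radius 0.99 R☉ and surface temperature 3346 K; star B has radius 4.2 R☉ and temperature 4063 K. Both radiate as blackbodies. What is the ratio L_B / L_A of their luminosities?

L_B/L_A ≈ 39.1

L = 4πR²σT⁴ ∝ R²T⁴, so L_B/L_A = (4.2/0.99)² × (4063/3346)⁴ = 18.0 × 2.17 = 39.1.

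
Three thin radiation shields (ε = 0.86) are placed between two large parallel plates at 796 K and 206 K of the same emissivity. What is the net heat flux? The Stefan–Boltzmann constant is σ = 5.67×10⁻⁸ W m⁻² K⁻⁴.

q ≈ 4270 W/m²

Each of the 4 gaps contributes resistance (2/ε − 1) = 2/0.86 − 1 = 1.326; total = 5.302.
q = σ(T₁⁴ − T₂⁴) / 5.302 = 5.67×10⁻⁸ × 4.00×10^11 / 5.302 = 4270 W/m².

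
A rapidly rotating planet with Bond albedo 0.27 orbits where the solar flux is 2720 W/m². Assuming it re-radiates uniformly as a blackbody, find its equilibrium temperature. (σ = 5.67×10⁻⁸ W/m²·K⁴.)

T ≈ 306 K

Power absorbed = (1−a)S·πR²; power emitted = 4πR²σT⁴. Equating and cancelling πR²:
T = ((1−a)S / 4σ)^(1/4) = (1990 / (4 × 5.67×10⁻⁸))^(1/4) = (8.75×10^9)^(1/4).
T = 306 K.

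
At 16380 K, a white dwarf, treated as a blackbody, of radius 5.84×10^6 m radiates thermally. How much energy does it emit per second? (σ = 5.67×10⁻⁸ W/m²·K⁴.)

P ≈ 1.75×10^24 W

A = 4πr² = 4π × (5.84×10^6)² = 4.29×10^14 m².
P = σAT⁴ = 5.67×10⁻⁸ × 4.29×10^14 × (16380)⁴ = 5.67×10⁻⁸ × 4.29×10^14 × 7.20×10^16.
P = 1.75×10^24 W.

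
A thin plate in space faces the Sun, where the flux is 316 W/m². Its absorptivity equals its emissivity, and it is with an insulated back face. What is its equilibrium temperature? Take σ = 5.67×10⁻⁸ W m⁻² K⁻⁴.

Absorbed flux αS = emitted flux εσT⁴ (one radiating face); with α = ε, T = (S/σ)^(1/4).
T = (316 / 5.67×10⁻⁸)^(1/4) = (5.57×10^9)^(1/4).
T = 273 K.

T ≈ 273 K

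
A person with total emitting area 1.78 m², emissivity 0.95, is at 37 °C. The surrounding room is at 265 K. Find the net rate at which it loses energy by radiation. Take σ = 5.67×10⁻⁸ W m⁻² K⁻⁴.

Q ≈ 413 W

Convert: 37 °C = 310 K.
Q = εσA(T⁴ − T_s⁴). T⁴ − T_s⁴ = (310)⁴ − (265)⁴ = 9.24×10^9 − 4.93×10^9 = 4.30×10^9 K⁴.
Q = 0.95 × 5.67×10⁻⁸ × 1.78 × 4.30×10^9 = 413 W.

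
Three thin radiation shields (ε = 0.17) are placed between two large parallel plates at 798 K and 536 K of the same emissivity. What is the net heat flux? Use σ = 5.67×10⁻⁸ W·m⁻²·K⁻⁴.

Each of the 4 gaps contributes resistance (2/ε − 1) = 2/0.17 − 1 = 10.76; total = 43.06.
q = σ(T₁⁴ − T₂⁴) / 43.06 = 5.67×10⁻⁸ × 3.23×10^11 / 43.06 = 425 W/m².

q ≈ 425 W/m²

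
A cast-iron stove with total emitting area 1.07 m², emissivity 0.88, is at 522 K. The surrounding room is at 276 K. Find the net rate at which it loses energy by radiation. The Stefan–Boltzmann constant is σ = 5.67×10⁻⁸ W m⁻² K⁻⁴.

Q ≈ 3650 W

Q = εσA(T⁴ − T_s⁴). T⁴ − T_s⁴ = (522)⁴ − (276)⁴ = 7.42×10^10 − 5.80×10^9 = 6.84×10^10 K⁴.
Q = 0.88 × 5.67×10⁻⁸ × 1.07 × 6.84×10^10 = 3650 W.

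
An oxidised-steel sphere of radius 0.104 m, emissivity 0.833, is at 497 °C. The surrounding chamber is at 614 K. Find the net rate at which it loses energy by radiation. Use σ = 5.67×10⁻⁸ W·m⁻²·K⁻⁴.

Q ≈ 1340 W

A = 4πr² = 4π × (0.104)² = 0.136 m².
Convert: 497 °C = 770 K.
Q = εσA(T⁴ − T_s⁴). T⁴ − T_s⁴ = (770)⁴ − (614)⁴ = 3.52×10^11 − 1.42×10^11 = 2.09×10^11 K⁴.
Q = 0.833 × 5.67×10⁻⁸ × 0.136 × 2.09×10^11 = 1340 W.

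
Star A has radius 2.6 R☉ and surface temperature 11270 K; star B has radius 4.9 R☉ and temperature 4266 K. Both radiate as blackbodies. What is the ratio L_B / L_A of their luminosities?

L = 4πR²σT⁴ ∝ R²T⁴, so L_B/L_A = (4.9/2.6)² × (4266/11270)⁴ = 3.55 × 0.0205 = 0.0729.

L_B/L_A ≈ 0.0729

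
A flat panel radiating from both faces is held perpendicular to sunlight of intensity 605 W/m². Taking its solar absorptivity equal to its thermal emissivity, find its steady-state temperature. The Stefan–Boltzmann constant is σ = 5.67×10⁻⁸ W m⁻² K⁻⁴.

T ≈ 270 K

Absorbed flux αS = emitted flux 2εσT⁴ per unit area; with α = ε this gives T = (S/2σ)^(1/4).
T = (605 / (2 × 5.67×10⁻⁸))^(1/4) = (5.34×10^9)^(1/4).
T = 270 K.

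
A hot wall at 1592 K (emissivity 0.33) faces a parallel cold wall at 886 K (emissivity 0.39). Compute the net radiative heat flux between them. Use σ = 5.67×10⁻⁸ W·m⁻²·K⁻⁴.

q ≈ 71700 W/m²

For two large parallel gray plates, q = σ(T₁⁴ − T₂⁴) / (1/ε₁ + 1/ε₂ − 1).
1/ε₁ + 1/ε₂ − 1 = 1/0.33 + 1/0.39 − 1 = 4.594.
T₁⁴ − T₂⁴ = 6.42×10^12 − 6.16×10^11 = 5.81×10^12 K⁴.
q = 5.67×10⁻⁸ × 5.81×10^12 / 4.594 = 71700 W/m².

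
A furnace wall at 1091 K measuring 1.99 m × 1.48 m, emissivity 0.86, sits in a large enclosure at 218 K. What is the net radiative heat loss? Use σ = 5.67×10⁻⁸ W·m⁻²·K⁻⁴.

A = 1.99 × 1.48 = 2.95 m².
Q = εσA(T⁴ − T_s⁴). T⁴ − T_s⁴ = (1091)⁴ − (218)⁴ = 1.42×10^12 − 2.26×10^9 = 1.41×10^12 K⁴.
Q = 0.86 × 5.67×10⁻⁸ × 2.95 × 1.41×10^12 = 2.03×10^5 W.

Q ≈ 2.03×10^5 W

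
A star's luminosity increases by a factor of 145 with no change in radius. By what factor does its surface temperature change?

P ∝ T⁴ ⇒ T ∝ P^(1/4), so T scales by (145)^(1/4) = 3.47.

factor ≈ 3.47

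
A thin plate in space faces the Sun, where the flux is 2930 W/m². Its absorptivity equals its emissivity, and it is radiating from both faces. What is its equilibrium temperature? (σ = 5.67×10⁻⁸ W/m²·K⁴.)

T ≈ 401 K

Absorbed flux αS = emitted flux 2εσT⁴ per unit area; with α = ε this gives T = (S/2σ)^(1/4).
T = (2930 / (2 × 5.67×10⁻⁸))^(1/4) = (2.58×10^10)^(1/4).
T = 401 K.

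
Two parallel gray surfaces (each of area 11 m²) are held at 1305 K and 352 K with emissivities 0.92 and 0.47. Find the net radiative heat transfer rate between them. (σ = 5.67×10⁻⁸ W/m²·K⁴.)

Q ≈ 8.12×10^5 W

For two large parallel gray plates, q = σ(T₁⁴ − T₂⁴) / (1/ε₁ + 1/ε₂ − 1).
1/ε₁ + 1/ε₂ − 1 = 1/0.92 + 1/0.47 − 1 = 2.215.
T₁⁴ − T₂⁴ = 2.90×10^12 − 1.54×10^10 = 2.88×10^12 K⁴.
q = 5.67×10⁻⁸ × 2.88×10^12 / 2.215 = 73900 W/m².
Q = q·A = 73900 × 11 = 8.12×10^5 W.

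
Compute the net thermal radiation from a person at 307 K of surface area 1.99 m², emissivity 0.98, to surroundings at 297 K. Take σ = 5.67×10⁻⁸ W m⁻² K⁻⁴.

Q = εσA(T⁴ − T_s⁴). T⁴ − T_s⁴ = (307)⁴ − (297)⁴ = 8.88×10^9 − 7.78×10^9 = 1.10×10^9 K⁴.
Q = 0.98 × 5.67×10⁻⁸ × 1.99 × 1.10×10^9 = 122 W.

Q ≈ 122 W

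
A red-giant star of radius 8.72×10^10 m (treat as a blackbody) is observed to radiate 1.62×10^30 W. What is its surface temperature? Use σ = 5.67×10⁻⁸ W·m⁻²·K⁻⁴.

T ≈ 4160 K

A = 4πr² = 4π × (8.72×10^10)² = 9.56×10^22 m².
From P = σAT⁴, T = (P / σA)^(1/4) = (1.62×10^30 / (5.67×10⁻⁸ × 9.56×10^22))^(1/4).
T = (2.99×10^14)^(1/4) = 4160 K.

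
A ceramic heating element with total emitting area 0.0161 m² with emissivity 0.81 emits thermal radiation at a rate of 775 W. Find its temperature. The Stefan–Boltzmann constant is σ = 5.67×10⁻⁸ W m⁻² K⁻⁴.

From P = εσAT⁴, T = (P / εσA)^(1/4) = (775 / (0.81 × 5.67×10⁻⁸ × 0.0161))^(1/4).
T = (1.05×10^12)^(1/4) = 1010 K.

T ≈ 1010 K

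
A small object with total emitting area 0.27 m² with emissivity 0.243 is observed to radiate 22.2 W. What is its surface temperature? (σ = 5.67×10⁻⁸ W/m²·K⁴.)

T ≈ 278 K

From P = εσAT⁴, T = (P / εσA)^(1/4) = (22.2 / (0.243 × 5.67×10⁻⁸ × 0.270))^(1/4).
T = (5.97×10^9)^(1/4) = 278 K.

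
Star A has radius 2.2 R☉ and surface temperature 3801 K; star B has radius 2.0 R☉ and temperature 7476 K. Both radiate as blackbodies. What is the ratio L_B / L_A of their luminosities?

L_B/L_A ≈ 12.4

L = 4πR²σT⁴ ∝ R²T⁴, so L_B/L_A = (2.0/2.2)² × (7476/3801)⁴ = 0.826 × 15.0 = 12.4.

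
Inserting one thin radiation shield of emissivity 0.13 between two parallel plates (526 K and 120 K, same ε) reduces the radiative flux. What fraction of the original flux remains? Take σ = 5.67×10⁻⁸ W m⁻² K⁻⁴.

With N identical shields there are N+1 = 2 gaps in series, each with the same radiative resistance, so the flux falls to 1/(N+1) of its unshielded value.

ratio ≈ 0.500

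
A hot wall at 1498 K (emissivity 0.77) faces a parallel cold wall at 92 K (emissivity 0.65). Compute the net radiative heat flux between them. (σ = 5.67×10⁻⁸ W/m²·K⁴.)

q ≈ 1.55×10^5 W/m²

For two large parallel gray plates, q = σ(T₁⁴ − T₂⁴) / (1/ε₁ + 1/ε₂ − 1).
1/ε₁ + 1/ε₂ − 1 = 1/0.77 + 1/0.65 − 1 = 1.837.
T₁⁴ − T₂⁴ = 5.04×10^12 − 7.16×10^7 = 5.04×10^12 K⁴.
q = 5.67×10⁻⁸ × 5.04×10^12 / 1.837 = 1.55×10^5 W/m².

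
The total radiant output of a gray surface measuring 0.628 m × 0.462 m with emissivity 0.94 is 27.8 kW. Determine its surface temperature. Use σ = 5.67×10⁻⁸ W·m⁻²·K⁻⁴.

A = 0.628 × 0.462 = 0.290 m².
From P = εσAT⁴, T = (P / εσA)^(1/4) = (27800 / (0.94 × 5.67×10⁻⁸ × 0.290))^(1/4).
T = (1.80×10^12)^(1/4) = 1160 K.

T ≈ 1160 K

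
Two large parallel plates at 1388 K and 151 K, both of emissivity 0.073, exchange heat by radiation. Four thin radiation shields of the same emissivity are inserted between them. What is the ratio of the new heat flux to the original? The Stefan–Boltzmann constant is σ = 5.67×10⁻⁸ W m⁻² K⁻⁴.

ratio ≈ 0.200

With N identical shields there are N+1 = 5 gaps in series, each with the same radiative resistance, so the flux falls to 1/(N+1) of its unshielded value.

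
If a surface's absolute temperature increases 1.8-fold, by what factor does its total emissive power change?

P ∝ T⁴, so the power scales as (1.8)⁴ = 10.5.

factor ≈ 10.5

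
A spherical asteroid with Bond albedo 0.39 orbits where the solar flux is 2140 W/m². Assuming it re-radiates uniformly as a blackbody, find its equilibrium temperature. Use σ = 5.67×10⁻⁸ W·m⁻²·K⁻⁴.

T ≈ 275 K

Power absorbed = (1−a)S·πR²; power emitted = 4πR²σT⁴. Equating and cancelling πR²:
T = ((1−a)S / 4σ)^(1/4) = (1310 / (4 × 5.67×10⁻⁸))^(1/4) = (5.76×10^9)^(1/4).
T = 275 K.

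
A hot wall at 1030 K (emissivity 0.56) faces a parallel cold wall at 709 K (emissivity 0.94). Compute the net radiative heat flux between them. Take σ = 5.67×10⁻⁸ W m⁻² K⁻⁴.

For two large parallel gray plates, q = σ(T₁⁴ − T₂⁴) / (1/ε₁ + 1/ε₂ − 1).
1/ε₁ + 1/ε₂ − 1 = 1/0.56 + 1/0.94 − 1 = 1.850.
T₁⁴ − T₂⁴ = 1.13×10^12 − 2.53×10^11 = 8.73×10^11 K⁴.
q = 5.67×10⁻⁸ × 8.73×10^11 / 1.850 = 26800 W/m².

q ≈ 26800 W/m²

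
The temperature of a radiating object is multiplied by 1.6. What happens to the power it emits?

factor ≈ 6.55

P ∝ T⁴, so the power scales as (1.6)⁴ = 6.55.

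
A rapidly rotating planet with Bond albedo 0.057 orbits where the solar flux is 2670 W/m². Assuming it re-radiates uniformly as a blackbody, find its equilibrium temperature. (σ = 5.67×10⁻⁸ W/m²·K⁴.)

Power absorbed = (1−a)S·πR²; power emitted = 4πR²σT⁴. Equating and cancelling πR²:
T = ((1−a)S / 4σ)^(1/4) = (2520 / (4 × 5.67×10⁻⁸))^(1/4) = (1.11×10^10)^(1/4).
T = 325 K.

T ≈ 325 K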